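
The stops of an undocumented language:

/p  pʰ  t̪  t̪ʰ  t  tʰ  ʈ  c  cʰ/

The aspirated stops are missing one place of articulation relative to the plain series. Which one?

retroflex

bilabial: plain /p/, aspirated /pʰ/.
dental: plain /t̪/, aspirated /t̪ʰ/.
alveolar: plain /t/, aspirated /tʰ/.
retroflex: plain /ʈ/, aspirated —.
palatal: plain /c/, aspirated /cʰ/.
Every place of articulation has an aspirated member except retroflex, where /ʈʰ/ would be expected.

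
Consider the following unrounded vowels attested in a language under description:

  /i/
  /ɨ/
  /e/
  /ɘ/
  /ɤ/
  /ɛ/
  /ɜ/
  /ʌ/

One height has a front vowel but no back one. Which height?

height            front     central   back    
high              i         ɨ         —       
high-mid          e         ɘ         ɤ       
low-mid           ɛ         ɜ         ʌ       
Every height has a back member except high, where /ɯ/ would be expected.

high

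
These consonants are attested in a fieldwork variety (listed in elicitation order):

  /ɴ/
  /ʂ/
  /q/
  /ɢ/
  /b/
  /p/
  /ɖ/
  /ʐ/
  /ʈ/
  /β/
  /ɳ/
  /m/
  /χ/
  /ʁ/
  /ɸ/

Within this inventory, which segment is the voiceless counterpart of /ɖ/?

/ɖ/ is a voiced retroflex stop.
The voiceless counterpart is a voiceless retroflex stop — in this inventory, /ʈ/.

/ʈ/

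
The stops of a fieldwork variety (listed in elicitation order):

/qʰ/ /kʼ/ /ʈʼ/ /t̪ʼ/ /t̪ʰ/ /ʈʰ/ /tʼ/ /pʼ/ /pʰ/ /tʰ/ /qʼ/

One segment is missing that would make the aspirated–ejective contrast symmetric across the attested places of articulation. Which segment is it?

bilabial: aspirated /pʰ/, ejective /pʼ/.
dental: aspirated /t̪ʰ/, ejective /t̪ʼ/.
alveolar: aspirated /tʰ/, ejective /tʼ/.
retroflex: aspirated /ʈʰ/, ejective /ʈʼ/.
velar: aspirated —, ejective /kʼ/.
uvular: aspirated /qʰ/, ejective /qʼ/.
The velar row has no aspirated member, so the gap is the aspirated velar stop /kʰ/.

/kʰ/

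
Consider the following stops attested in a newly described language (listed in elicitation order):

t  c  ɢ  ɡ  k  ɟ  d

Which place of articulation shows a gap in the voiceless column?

uvular

Voiceless: /t/ (alveolar), /c/ (palatal), /k/ (velar).
Voiced: /d/ (alveolar), /ɟ/ (palatal), /ɡ/ (velar), /ɢ/ (uvular).
Every place of articulation has a voiceless member except uvular, where /q/ would be expected.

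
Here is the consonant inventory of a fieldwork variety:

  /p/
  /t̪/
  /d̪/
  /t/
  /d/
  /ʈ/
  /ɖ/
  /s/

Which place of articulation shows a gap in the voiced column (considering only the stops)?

Voiceless: /p/ (bilabial), /t̪/ (dental), /t/ (alveolar), /ʈ/ (retroflex).
Voiced: /d̪/ (dental), /d/ (alveolar), /ɖ/ (retroflex).
Every place of articulation has a voiced member except bilabial, where /b/ would be expected.

bilabial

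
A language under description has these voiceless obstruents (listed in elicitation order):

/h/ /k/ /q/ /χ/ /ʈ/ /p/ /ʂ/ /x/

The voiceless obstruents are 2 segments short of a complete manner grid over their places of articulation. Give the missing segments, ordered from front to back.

/ɸ/, /ʔ/

bilabial: stop /p/, fricative —.
retroflex: stop /ʈ/, fricative /ʂ/.
velar: stop /k/, fricative /x/.
uvular: stop /q/, fricative /χ/.
glottal: stop —, fricative /h/.
Gaps, from front to back: bilabial lacks fricative (/ɸ/); glottal lacks stop (/ʔ/).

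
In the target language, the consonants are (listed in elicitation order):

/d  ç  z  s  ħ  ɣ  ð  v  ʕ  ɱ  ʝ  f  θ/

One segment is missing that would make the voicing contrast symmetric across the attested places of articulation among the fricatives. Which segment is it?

Voiceless: /f/ (labiodental), /θ/ (dental), /s/ (alveolar), /ç/ (palatal), /ħ/ (pharyngeal).
Voiced: /v/ (labiodental), /ð/ (dental), /z/ (alveolar), /ʝ/ (palatal), /ɣ/ (velar), /ʕ/ (pharyngeal).
The velar row has no voiceless member, so the gap is the voiceless velar fricative /x/.

/x/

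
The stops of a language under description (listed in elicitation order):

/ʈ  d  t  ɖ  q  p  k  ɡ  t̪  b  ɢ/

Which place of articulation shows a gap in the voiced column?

dental

place of articulation  voiceless  voiced  
bilabial          p         b       
dental            t̪        —       
alveolar          t         d       
retroflex         ʈ         ɖ       
velar             k         ɡ       
uvular            q         ɢ       
Every place of articulation has a voiced member except dental, where /d̪/ would be expected.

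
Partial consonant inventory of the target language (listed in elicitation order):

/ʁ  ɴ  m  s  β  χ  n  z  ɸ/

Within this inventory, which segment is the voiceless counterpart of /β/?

/β/ is a voiced bilabial fricative.
The voiceless counterpart is a voiceless bilabial fricative — in this inventory, /ɸ/.

/ɸ/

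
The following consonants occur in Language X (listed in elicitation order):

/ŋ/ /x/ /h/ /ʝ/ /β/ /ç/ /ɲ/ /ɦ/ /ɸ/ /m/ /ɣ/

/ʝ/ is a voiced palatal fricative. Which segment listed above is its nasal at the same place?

The nasal at the same place is a palatal nasal — in this inventory, /ɲ/.

/ɲ/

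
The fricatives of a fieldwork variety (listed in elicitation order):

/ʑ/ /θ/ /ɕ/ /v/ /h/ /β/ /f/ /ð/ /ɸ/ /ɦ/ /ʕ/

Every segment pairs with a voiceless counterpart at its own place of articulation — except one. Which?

/ʕ/

Bilabial: /ɸ/ ~ /β/
Labiodental: /f/ ~ /v/
Dental: /θ/ ~ /ð/
Alveolo-palatal: /ɕ/ ~ /ʑ/
Glottal: /h/ ~ /ɦ/
Pharyngeal: only /ʕ/ (voiced); no voiceless partner.
So /ʕ/ is the unpaired segment.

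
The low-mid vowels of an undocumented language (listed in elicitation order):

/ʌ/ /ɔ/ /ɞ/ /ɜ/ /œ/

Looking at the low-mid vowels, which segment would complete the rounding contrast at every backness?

front: unrounded —, rounded /œ/.
central: unrounded /ɜ/, rounded /ɞ/.
back: unrounded /ʌ/, rounded /ɔ/.
The front row has no unrounded member, so the gap is the front unrounded vowel /ɛ/.

/ɛ/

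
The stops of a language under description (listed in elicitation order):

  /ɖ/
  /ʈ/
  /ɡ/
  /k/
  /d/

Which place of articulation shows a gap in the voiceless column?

place of articulation  voiceless  voiced  
alveolar          —         d       
retroflex         ʈ         ɖ       
velar             k         ɡ       
Every place of articulation has a voiceless member except alveolar, where /t/ would be expected.

alveolar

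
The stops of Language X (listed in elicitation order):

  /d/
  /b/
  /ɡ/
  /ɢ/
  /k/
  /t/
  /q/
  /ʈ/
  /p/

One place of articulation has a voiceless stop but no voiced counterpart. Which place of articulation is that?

retroflex

Voiceless: /p/ (bilabial), /t/ (alveolar), /ʈ/ (retroflex), /k/ (velar), /q/ (uvular).
Voiced: /b/ (bilabial), /d/ (alveolar), /ɡ/ (velar), /ɢ/ (uvular).
Every place of articulation has a voiced member except retroflex, where /ɖ/ would be expected.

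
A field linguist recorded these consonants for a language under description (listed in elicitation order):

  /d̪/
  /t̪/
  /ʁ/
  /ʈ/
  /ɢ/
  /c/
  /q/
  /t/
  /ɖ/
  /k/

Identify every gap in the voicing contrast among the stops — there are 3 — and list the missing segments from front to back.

/d/, /ɟ/, /ɡ/

Voiceless: /t̪/ (dental), /t/ (alveolar), /ʈ/ (retroflex), /c/ (palatal), /k/ (velar), /q/ (uvular).
Voiced: /d̪/ (dental), /ɖ/ (retroflex), /ɢ/ (uvular).
Gaps, from front to back: alveolar lacks voiced (/d/); palatal lacks voiced (/ɟ/); velar lacks voiced (/ɡ/).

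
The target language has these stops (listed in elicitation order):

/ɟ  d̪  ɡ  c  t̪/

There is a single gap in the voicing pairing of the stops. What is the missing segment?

place of articulation  voiceless  voiced  
dental            t̪        d̪      
palatal           c         ɟ       
velar             —         ɡ       
The velar row has no voiceless member, so the gap is the voiceless velar stop /k/.

/k/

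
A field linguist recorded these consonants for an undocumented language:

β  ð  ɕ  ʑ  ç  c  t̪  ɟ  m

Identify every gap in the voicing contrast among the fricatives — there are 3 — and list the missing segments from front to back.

/ɸ/, /θ/, /ʝ/

place of articulation  voiceless  voiced  
bilabial          —         β       
dental            —         ð       
alveolo-palatal   ɕ         ʑ       
palatal           ç         —       
Gaps, from front to back: bilabial lacks voiceless (/ɸ/); dental lacks voiceless (/θ/); palatal lacks voiced (/ʝ/).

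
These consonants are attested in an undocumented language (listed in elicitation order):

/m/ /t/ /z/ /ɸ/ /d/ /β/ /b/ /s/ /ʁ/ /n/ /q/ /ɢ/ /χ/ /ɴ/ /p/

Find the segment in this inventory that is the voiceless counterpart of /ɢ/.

/q/

/ɢ/ is a voiced uvular stop.
The voiceless counterpart is a voiceless uvular stop — in this inventory, /q/.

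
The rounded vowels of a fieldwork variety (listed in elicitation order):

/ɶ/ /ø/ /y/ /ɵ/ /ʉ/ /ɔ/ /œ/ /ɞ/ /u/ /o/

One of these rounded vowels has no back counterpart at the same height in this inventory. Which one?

/ɶ/

High: /y/ ~ /ʉ/ ~ /u/
High-mid: /ø/ ~ /ɵ/ ~ /o/
Low-mid: /œ/ ~ /ɞ/ ~ /ɔ/
Low: only /ɶ/ (front); no back partner.
So /ɶ/ is the unpaired segment.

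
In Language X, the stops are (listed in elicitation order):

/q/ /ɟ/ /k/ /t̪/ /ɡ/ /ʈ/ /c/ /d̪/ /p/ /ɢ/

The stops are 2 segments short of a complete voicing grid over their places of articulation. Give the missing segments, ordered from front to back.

place of articulation  voiceless  voiced  
bilabial          p         —       
dental            t̪        d̪      
retroflex         ʈ         —       
palatal           c         ɟ       
velar             k         ɡ       
uvular            q         ɢ       
Gaps, from front to back: bilabial lacks voiced (/b/); retroflex lacks voiced (/ɖ/).

/b/, /ɖ/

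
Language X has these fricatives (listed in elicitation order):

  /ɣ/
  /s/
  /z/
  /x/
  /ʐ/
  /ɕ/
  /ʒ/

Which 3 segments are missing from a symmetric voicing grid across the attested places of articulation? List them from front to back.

alveolar: voiceless /s/, voiced /z/.
postalveolar: voiceless —, voiced /ʒ/.
retroflex: voiceless —, voiced /ʐ/.
alveolo-palatal: voiceless /ɕ/, voiced —.
velar: voiceless /x/, voiced /ɣ/.
Gaps, from front to back: postalveolar lacks voiceless (/ʃ/); retroflex lacks voiceless (/ʂ/); alveolo-palatal lacks voiced (/ʑ/).

/ʃ/, /ʂ/, /ʑ/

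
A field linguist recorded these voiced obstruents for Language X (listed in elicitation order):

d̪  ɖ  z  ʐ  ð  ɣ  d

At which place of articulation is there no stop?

velar

dental: stop /d̪/, fricative /ð/.
alveolar: stop /d/, fricative /z/.
retroflex: stop /ɖ/, fricative /ʐ/.
velar: stop —, fricative /ɣ/.
Every place of articulation has a stop member except velar, where /ɡ/ would be expected.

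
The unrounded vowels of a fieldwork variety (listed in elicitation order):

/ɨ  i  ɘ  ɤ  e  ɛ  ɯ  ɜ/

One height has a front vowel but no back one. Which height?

low-mid

height            front     central   back    
high              i         ɨ         ɯ       
high-mid          e         ɘ         ɤ       
low-mid           ɛ         ɜ         —       
Every height has a back member except low-mid, where /ʌ/ would be expected.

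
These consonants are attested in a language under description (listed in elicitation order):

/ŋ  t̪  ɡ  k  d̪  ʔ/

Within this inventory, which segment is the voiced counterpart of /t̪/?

/d̪/

/t̪/ is a voiceless dental stop.
The voiced counterpart is a voiced dental stop — in this inventory, /d̪/.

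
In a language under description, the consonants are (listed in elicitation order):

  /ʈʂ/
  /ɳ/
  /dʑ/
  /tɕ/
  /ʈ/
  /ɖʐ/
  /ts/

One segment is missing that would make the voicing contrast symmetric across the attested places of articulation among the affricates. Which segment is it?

Voiceless: /ts/ (alveolar), /ʈʂ/ (retroflex), /tɕ/ (alveolo-palatal).
Voiced: /ɖʐ/ (retroflex), /dʑ/ (alveolo-palatal).
The alveolar row has no voiced member, so the gap is the voiced alveolar affricate /dz/.

/dz/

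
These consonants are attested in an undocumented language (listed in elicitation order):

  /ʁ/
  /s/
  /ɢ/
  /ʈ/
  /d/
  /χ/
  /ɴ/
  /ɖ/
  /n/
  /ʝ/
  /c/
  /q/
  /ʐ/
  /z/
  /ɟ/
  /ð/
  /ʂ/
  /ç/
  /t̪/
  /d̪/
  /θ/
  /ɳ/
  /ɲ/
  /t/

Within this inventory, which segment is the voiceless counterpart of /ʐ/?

/ʂ/

/ʐ/ is a voiced retroflex fricative.
The voiceless counterpart is a voiceless retroflex fricative — in this inventory, /ʂ/.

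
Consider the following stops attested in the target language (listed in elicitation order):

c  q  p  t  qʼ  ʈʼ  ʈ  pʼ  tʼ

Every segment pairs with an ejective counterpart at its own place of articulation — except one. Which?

Bilabial: /p/ ~ /pʼ/
Alveolar: /t/ ~ /tʼ/
Retroflex: /ʈ/ ~ /ʈʼ/
Uvular: /q/ ~ /qʼ/
Palatal: only /c/ (plain); no ejective partner.
So /c/ is the unpaired segment.

/c/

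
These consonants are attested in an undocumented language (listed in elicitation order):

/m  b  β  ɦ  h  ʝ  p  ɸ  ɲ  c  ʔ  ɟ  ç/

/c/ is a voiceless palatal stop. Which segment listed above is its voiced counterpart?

/ɟ/

The voiced counterpart is a voiced palatal stop — in this inventory, /ɟ/.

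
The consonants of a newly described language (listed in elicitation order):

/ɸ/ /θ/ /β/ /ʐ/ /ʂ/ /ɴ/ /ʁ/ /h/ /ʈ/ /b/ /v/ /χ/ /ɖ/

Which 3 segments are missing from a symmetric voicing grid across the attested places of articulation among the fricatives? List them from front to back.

/f/, /ð/, /ɦ/

Voiceless: /ɸ/ (bilabial), /θ/ (dental), /ʂ/ (retroflex), /χ/ (uvular), /h/ (glottal).
Voiced: /β/ (bilabial), /v/ (labiodental), /ʐ/ (retroflex), /ʁ/ (uvular).
Gaps, from front to back: labiodental lacks voiceless (/f/); dental lacks voiced (/ð/); glottal lacks voiced (/ɦ/).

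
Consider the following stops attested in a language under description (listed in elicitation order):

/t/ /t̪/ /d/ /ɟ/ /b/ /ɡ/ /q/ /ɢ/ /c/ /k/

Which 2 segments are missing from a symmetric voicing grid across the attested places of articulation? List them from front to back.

Voiceless: /t̪/ (dental), /t/ (alveolar), /c/ (palatal), /k/ (velar), /q/ (uvular).
Voiced: /b/ (bilabial), /d/ (alveolar), /ɟ/ (palatal), /ɡ/ (velar), /ɢ/ (uvular).
Gaps, from front to back: bilabial lacks voiceless (/p/); dental lacks voiced (/d̪/).

/p/, /d̪/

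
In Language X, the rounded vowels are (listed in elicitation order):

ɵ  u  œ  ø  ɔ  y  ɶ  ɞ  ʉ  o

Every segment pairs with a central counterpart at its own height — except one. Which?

High: /y/ ~ /ʉ/ ~ /u/
High-mid: /ø/ ~ /ɵ/ ~ /o/
Low-mid: /œ/ ~ /ɞ/ ~ /ɔ/
Low: only /ɶ/ (front); no central partner.
So /ɶ/ is the unpaired segment.

/ɶ/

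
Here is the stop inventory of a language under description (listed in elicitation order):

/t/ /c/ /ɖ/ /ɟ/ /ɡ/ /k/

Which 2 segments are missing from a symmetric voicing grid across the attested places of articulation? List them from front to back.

alveolar: voiceless /t/, voiced —.
retroflex: voiceless —, voiced /ɖ/.
palatal: voiceless /c/, voiced /ɟ/.
velar: voiceless /k/, voiced /ɡ/.
Gaps, from front to back: alveolar lacks voiced (/d/); retroflex lacks voiceless (/ʈ/).

/d/, /ʈ/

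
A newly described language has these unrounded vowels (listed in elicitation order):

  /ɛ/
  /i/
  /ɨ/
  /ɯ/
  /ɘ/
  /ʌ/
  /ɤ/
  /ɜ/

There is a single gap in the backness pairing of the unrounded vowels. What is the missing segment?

/e/

high: front /i/, central /ɨ/, back /ɯ/.
high-mid: front —, central /ɘ/, back /ɤ/.
low-mid: front /ɛ/, central /ɜ/, back /ʌ/.
The high-mid row has no front member, so the gap is the high-mid front unrounded vowel /e/.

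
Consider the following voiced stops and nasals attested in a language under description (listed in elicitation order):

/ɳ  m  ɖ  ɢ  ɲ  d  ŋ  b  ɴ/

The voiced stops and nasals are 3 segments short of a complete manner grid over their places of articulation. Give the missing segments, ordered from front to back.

place of articulation  oral stop  nasal   
bilabial          b         m       
alveolar          d         —       
retroflex         ɖ         ɳ       
palatal           —         ɲ       
velar             —         ŋ       
uvular            ɢ         ɴ       
Gaps, from front to back: alveolar lacks nasal (/n/); palatal lacks oral stop (/ɟ/); velar lacks oral stop (/ɡ/).

/n/, /ɟ/, /ɡ/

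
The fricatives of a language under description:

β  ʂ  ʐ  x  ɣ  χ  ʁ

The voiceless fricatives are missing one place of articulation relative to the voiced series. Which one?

bilabial: voiceless —, voiced /β/.
retroflex: voiceless /ʂ/, voiced /ʐ/.
velar: voiceless /x/, voiced /ɣ/.
uvular: voiceless /χ/, voiced /ʁ/.
Every place of articulation has a voiceless member except bilabial, where /ɸ/ would be expected.

bilabial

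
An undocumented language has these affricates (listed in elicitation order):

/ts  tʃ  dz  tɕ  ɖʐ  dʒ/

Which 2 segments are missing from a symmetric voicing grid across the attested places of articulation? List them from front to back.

/ʈʂ/, /dʑ/

Voiceless: /ts/ (alveolar), /tʃ/ (postalveolar), /tɕ/ (alveolo-palatal).
Voiced: /dz/ (alveolar), /dʒ/ (postalveolar), /ɖʐ/ (retroflex).
Gaps, from front to back: retroflex lacks voiceless (/ʈʂ/); alveolo-palatal lacks voiced (/dʑ/).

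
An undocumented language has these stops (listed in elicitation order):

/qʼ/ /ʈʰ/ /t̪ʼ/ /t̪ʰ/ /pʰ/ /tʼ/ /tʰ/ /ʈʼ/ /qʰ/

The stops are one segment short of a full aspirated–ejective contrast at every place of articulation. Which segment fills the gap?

/pʼ/

place of articulation  aspirated  ejective
bilabial          pʰ        —       
dental            t̪ʰ       t̪ʼ     
alveolar          tʰ        tʼ      
retroflex         ʈʰ        ʈʼ      
uvular            qʰ        qʼ      
The bilabial row has no ejective member, so the gap is the ejective bilabial stop /pʼ/.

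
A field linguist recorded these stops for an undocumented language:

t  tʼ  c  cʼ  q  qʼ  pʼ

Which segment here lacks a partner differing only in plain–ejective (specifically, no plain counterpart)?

/pʼ/

Alveolar: /t/ ~ /tʼ/
Palatal: /c/ ~ /cʼ/
Uvular: /q/ ~ /qʼ/
Bilabial: only /pʼ/ (ejective); no plain partner.
So /pʼ/ is the unpaired segment.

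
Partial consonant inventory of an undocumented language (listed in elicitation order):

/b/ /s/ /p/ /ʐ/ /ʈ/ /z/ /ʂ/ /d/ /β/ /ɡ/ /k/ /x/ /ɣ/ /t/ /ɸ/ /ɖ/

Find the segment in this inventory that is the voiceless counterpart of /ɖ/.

/ɖ/ is a voiced retroflex stop.
The voiceless counterpart is a voiceless retroflex stop — in this inventory, /ʈ/.

/ʈ/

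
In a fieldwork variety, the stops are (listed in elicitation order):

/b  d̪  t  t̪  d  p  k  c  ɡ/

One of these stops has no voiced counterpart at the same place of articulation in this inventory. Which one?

Bilabial: /p/ ~ /b/
Dental: /t̪/ ~ /d̪/
Alveolar: /t/ ~ /d/
Velar: /k/ ~ /ɡ/
Palatal: only /c/ (voiceless); no voiced partner.
So /c/ is the unpaired segment.

/c/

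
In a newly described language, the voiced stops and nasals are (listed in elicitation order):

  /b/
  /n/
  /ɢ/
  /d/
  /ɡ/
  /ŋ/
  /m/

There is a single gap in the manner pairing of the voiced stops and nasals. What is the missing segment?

place of articulation  oral stop  nasal   
bilabial          b         m       
alveolar          d         n       
velar             ɡ         ŋ       
uvular            ɢ         —       
The uvular row has no nasal member, so the gap is the uvular nasal /ɴ/.

/ɴ/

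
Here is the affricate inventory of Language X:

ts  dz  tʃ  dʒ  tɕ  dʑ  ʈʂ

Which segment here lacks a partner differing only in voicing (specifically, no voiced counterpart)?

Alveolar: /ts/ ~ /dz/
Postalveolar: /tʃ/ ~ /dʒ/
Alveolo-palatal: /tɕ/ ~ /dʑ/
Retroflex: only /ʈʂ/ (voiceless); no voiced partner.
So /ʈʂ/ is the unpaired segment.

/ʈʂ/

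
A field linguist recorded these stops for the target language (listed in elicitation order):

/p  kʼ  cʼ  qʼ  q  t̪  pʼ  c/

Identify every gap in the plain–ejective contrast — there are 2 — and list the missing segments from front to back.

/t̪ʼ/, /k/

Plain: /p/ (bilabial), /t̪/ (dental), /c/ (palatal), /q/ (uvular).
Ejective: /pʼ/ (bilabial), /cʼ/ (palatal), /kʼ/ (velar), /qʼ/ (uvular).
Gaps, from front to back: dental lacks ejective (/t̪ʼ/); velar lacks plain (/k/).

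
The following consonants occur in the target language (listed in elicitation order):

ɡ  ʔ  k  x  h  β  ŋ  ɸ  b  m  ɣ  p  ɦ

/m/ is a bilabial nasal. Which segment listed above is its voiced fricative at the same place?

The voiced fricative at the same place is a voiced bilabial fricative — in this inventory, /β/.

/β/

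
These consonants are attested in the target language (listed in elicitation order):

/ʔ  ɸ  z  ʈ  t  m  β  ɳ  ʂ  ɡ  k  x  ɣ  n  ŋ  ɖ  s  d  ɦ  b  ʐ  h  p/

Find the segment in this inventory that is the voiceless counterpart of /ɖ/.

/ʈ/

/ɖ/ is a voiced retroflex stop.
The voiceless counterpart is a voiceless retroflex stop — in this inventory, /ʈ/.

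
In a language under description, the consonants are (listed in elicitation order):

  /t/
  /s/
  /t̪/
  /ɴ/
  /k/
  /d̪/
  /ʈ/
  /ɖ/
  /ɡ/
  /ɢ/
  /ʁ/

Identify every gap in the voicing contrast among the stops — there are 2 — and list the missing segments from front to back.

dental: voiceless /t̪/, voiced /d̪/.
alveolar: voiceless /t/, voiced —.
retroflex: voiceless /ʈ/, voiced /ɖ/.
velar: voiceless /k/, voiced /ɡ/.
uvular: voiceless —, voiced /ɢ/.
Gaps, from front to back: alveolar lacks voiced (/d/); uvular lacks voiceless (/q/).

/d/, /q/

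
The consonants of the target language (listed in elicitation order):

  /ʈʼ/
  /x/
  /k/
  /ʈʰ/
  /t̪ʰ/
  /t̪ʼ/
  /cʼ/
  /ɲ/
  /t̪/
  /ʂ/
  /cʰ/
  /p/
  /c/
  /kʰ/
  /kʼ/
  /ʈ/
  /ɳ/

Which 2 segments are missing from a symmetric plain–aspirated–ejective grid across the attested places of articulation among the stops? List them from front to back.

/pʰ/, /pʼ/

bilabial: plain /p/, aspirated —, ejective —.
dental: plain /t̪/, aspirated /t̪ʰ/, ejective /t̪ʼ/.
retroflex: plain /ʈ/, aspirated /ʈʰ/, ejective /ʈʼ/.
palatal: plain /c/, aspirated /cʰ/, ejective /cʼ/.
velar: plain /k/, aspirated /kʰ/, ejective /kʼ/.
Gaps, from front to back: bilabial lacks aspirated (/pʰ/); bilabial lacks ejective (/pʼ/).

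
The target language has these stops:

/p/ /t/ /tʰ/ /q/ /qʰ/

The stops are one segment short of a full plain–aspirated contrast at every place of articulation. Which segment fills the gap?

/pʰ/

bilabial: plain /p/, aspirated —.
alveolar: plain /t/, aspirated /tʰ/.
uvular: plain /q/, aspirated /qʰ/.
The bilabial row has no aspirated member, so the gap is the aspirated bilabial stop /pʰ/.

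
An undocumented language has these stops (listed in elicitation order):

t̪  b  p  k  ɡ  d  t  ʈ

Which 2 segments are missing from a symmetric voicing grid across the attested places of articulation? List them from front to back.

place of articulation  voiceless  voiced  
bilabial          p         b       
dental            t̪        —       
alveolar          t         d       
retroflex         ʈ         —       
velar             k         ɡ       
Gaps, from front to back: dental lacks voiced (/d̪/); retroflex lacks voiced (/ɖ/).

/d̪/, /ɖ/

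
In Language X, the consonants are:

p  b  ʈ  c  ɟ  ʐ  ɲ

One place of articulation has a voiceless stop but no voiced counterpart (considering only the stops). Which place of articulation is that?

bilabial: voiceless /p/, voiced /b/.
retroflex: voiceless /ʈ/, voiced —.
palatal: voiceless /c/, voiced /ɟ/.
Every place of articulation has a voiced member except retroflex, where /ɖ/ would be expected.

retroflex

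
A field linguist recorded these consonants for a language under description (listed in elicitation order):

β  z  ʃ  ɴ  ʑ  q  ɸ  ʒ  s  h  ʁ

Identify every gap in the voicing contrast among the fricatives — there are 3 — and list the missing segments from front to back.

/ɕ/, /χ/, /ɦ/

Voiceless: /ɸ/ (bilabial), /s/ (alveolar), /ʃ/ (postalveolar), /h/ (glottal).
Voiced: /β/ (bilabial), /z/ (alveolar), /ʒ/ (postalveolar), /ʑ/ (alveolo-palatal), /ʁ/ (uvular).
Gaps, from front to back: alveolo-palatal lacks voiceless (/ɕ/); uvular lacks voiceless (/χ/); glottal lacks voiced (/ɦ/).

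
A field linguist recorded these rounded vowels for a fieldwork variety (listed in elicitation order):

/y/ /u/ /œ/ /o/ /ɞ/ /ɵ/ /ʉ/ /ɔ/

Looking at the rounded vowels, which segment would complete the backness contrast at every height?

/ø/

Front: /y/ (high), /œ/ (low-mid).
Central: /ʉ/ (high), /ɵ/ (high-mid), /ɞ/ (low-mid).
Back: /u/ (high), /o/ (high-mid), /ɔ/ (low-mid).
The high-mid row has no front member, so the gap is the high-mid front rounded vowel /ø/.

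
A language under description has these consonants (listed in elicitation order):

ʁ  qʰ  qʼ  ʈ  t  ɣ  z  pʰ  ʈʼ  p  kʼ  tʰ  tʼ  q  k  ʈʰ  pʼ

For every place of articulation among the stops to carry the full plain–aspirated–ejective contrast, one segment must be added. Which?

place of articulation  plain     aspirated  ejective
bilabial          p         pʰ        pʼ      
alveolar          t         tʰ        tʼ      
retroflex         ʈ         ʈʰ        ʈʼ      
velar             k         —         kʼ      
uvular            q         qʰ        qʼ      
The velar row has no aspirated member, so the gap is the aspirated velar stop /kʰ/.

/kʰ/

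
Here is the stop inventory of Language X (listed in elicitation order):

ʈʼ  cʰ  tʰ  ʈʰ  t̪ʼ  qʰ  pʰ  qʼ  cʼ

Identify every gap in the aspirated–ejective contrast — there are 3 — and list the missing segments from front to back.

/pʼ/, /t̪ʰ/, /tʼ/

place of articulation  aspirated  ejective
bilabial          pʰ        —       
dental            —         t̪ʼ     
alveolar          tʰ        —       
retroflex         ʈʰ        ʈʼ      
palatal           cʰ        cʼ      
uvular            qʰ        qʼ      
Gaps, from front to back: bilabial lacks ejective (/pʼ/); dental lacks aspirated (/t̪ʰ/); alveolar lacks ejective (/tʼ/).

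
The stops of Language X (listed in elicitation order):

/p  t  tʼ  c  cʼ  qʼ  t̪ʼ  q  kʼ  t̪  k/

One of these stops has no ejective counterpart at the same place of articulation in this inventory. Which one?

/p/

Dental: /t̪/ ~ /t̪ʼ/
Alveolar: /t/ ~ /tʼ/
Palatal: /c/ ~ /cʼ/
Velar: /k/ ~ /kʼ/
Uvular: /q/ ~ /qʼ/
Bilabial: only /p/ (plain); no ejective partner.
So /p/ is the unpaired segment.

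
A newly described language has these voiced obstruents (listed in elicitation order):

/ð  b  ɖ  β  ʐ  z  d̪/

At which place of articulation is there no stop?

bilabial: stop /b/, fricative /β/.
dental: stop /d̪/, fricative /ð/.
alveolar: stop —, fricative /z/.
retroflex: stop /ɖ/, fricative /ʐ/.
Every place of articulation has a stop member except alveolar, where /d/ would be expected.

alveolar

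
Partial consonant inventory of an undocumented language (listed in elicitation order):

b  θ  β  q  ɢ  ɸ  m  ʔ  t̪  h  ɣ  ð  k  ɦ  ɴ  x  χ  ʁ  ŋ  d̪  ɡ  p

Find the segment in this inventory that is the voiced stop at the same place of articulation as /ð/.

/d̪/

/ð/ is a voiced dental fricative.
The voiced stop at the same place is a voiced dental stop — in this inventory, /d̪/.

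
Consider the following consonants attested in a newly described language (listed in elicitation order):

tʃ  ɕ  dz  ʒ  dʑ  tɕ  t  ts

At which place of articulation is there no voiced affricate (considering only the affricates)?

postalveolar

alveolar: voiceless /ts/, voiced /dz/.
postalveolar: voiceless /tʃ/, voiced —.
alveolo-palatal: voiceless /tɕ/, voiced /dʑ/.
Every place of articulation has a voiced member except postalveolar, where /dʒ/ would be expected.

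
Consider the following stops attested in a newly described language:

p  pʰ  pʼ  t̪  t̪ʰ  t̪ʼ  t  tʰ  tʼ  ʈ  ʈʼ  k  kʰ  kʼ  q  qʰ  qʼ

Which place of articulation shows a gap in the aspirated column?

bilabial: plain /p/, aspirated /pʰ/, ejective /pʼ/.
dental: plain /t̪/, aspirated /t̪ʰ/, ejective /t̪ʼ/.
alveolar: plain /t/, aspirated /tʰ/, ejective /tʼ/.
retroflex: plain /ʈ/, aspirated —, ejective /ʈʼ/.
velar: plain /k/, aspirated /kʰ/, ejective /kʼ/.
uvular: plain /q/, aspirated /qʰ/, ejective /qʼ/.
Every place of articulation has an aspirated member except retroflex, where /ʈʰ/ would be expected.

retroflex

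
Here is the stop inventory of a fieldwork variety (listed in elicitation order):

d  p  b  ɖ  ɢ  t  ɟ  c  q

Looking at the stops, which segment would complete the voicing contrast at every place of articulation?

/ʈ/

bilabial: voiceless /p/, voiced /b/.
alveolar: voiceless /t/, voiced /d/.
retroflex: voiceless —, voiced /ɖ/.
palatal: voiceless /c/, voiced /ɟ/.
uvular: voiceless /q/, voiced /ɢ/.
The retroflex row has no voiceless member, so the gap is the voiceless retroflex stop /ʈ/.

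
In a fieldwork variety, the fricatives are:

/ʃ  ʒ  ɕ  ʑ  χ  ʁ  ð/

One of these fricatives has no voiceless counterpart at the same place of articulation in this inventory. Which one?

/ð/

Postalveolar: /ʃ/ ~ /ʒ/
Alveolo-palatal: /ɕ/ ~ /ʑ/
Uvular: /χ/ ~ /ʁ/
Dental: only /ð/ (voiced); no voiceless partner.
So /ð/ is the unpaired segment.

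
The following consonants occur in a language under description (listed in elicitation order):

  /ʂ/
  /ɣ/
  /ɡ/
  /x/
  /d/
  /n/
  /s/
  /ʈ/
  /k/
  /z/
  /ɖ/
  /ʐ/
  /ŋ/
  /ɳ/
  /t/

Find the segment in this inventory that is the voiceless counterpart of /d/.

/t/

/d/ is a voiced alveolar stop.
The voiceless counterpart is a voiceless alveolar stop — in this inventory, /t/.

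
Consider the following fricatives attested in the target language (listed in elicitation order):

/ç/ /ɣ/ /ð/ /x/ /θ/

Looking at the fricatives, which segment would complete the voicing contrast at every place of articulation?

Voiceless: /θ/ (dental), /ç/ (palatal), /x/ (velar).
Voiced: /ð/ (dental), /ɣ/ (velar).
The palatal row has no voiced member, so the gap is the voiced palatal fricative /ʝ/.

/ʝ/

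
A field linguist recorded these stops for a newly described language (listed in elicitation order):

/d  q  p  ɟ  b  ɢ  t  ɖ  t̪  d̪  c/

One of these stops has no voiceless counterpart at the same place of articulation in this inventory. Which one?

/ɖ/

Bilabial: /p/ ~ /b/
Dental: /t̪/ ~ /d̪/
Alveolar: /t/ ~ /d/
Palatal: /c/ ~ /ɟ/
Uvular: /q/ ~ /ɢ/
Retroflex: only /ɖ/ (voiced); no voiceless partner.
So /ɖ/ is the unpaired segment.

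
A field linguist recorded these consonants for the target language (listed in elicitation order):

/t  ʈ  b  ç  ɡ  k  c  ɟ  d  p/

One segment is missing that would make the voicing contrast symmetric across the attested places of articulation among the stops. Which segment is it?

/ɖ/

bilabial: voiceless /p/, voiced /b/.
alveolar: voiceless /t/, voiced /d/.
retroflex: voiceless /ʈ/, voiced —.
palatal: voiceless /c/, voiced /ɟ/.
velar: voiceless /k/, voiced /ɡ/.
The retroflex row has no voiced member, so the gap is the voiced retroflex stop /ɖ/.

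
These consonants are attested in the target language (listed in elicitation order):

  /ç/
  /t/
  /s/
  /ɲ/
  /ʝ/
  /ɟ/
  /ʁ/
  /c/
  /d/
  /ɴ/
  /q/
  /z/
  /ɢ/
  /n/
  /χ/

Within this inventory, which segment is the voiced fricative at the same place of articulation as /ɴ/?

/ɴ/ is an uvular nasal.
The voiced fricative at the same place is a voiced uvular fricative — in this inventory, /ʁ/.

/ʁ/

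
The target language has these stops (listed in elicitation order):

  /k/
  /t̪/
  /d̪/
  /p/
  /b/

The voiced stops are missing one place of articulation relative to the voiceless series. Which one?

velar

bilabial: voiceless /p/, voiced /b/.
dental: voiceless /t̪/, voiced /d̪/.
velar: voiceless /k/, voiced —.
Every place of articulation has a voiced member except velar, where /ɡ/ would be expected.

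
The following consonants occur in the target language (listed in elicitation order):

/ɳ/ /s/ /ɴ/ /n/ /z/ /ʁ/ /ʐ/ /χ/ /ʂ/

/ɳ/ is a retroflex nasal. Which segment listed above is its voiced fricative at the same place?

/ʐ/

The voiced fricative at the same place is a voiced retroflex fricative — in this inventory, /ʐ/.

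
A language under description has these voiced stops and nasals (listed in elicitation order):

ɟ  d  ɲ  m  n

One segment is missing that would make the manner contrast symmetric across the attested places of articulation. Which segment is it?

/b/

place of articulation  oral stop  nasal   
bilabial          —         m       
alveolar          d         n       
palatal           ɟ         ɲ       
The bilabial row has no oral stop member, so the gap is the bilabial oral stop /b/.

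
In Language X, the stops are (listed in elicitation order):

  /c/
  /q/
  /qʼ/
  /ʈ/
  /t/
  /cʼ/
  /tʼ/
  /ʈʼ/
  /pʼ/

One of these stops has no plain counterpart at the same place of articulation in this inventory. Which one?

Alveolar: /t/ ~ /tʼ/
Retroflex: /ʈ/ ~ /ʈʼ/
Palatal: /c/ ~ /cʼ/
Uvular: /q/ ~ /qʼ/
Bilabial: only /pʼ/ (ejective); no plain partner.
So /pʼ/ is the unpaired segment.

/pʼ/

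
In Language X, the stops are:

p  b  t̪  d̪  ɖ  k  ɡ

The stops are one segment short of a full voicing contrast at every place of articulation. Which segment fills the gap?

/ʈ/

place of articulation  voiceless  voiced  
bilabial          p         b       
dental            t̪        d̪      
retroflex         —         ɖ       
velar             k         ɡ       
The retroflex row has no voiceless member, so the gap is the voiceless retroflex stop /ʈ/.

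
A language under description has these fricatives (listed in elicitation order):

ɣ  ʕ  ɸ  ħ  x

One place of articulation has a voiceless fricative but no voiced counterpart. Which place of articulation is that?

bilabial

Voiceless: /ɸ/ (bilabial), /x/ (velar), /ħ/ (pharyngeal).
Voiced: /ɣ/ (velar), /ʕ/ (pharyngeal).
Every place of articulation has a voiced member except bilabial, where /β/ would be expected.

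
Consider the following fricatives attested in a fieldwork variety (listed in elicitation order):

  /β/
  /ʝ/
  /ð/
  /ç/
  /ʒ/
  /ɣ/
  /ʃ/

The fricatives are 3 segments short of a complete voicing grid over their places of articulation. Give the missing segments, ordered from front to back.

/ɸ/, /θ/, /x/

bilabial: voiceless —, voiced /β/.
dental: voiceless —, voiced /ð/.
postalveolar: voiceless /ʃ/, voiced /ʒ/.
palatal: voiceless /ç/, voiced /ʝ/.
velar: voiceless —, voiced /ɣ/.
Gaps, from front to back: bilabial lacks voiceless (/ɸ/); dental lacks voiceless (/θ/); velar lacks voiceless (/x/).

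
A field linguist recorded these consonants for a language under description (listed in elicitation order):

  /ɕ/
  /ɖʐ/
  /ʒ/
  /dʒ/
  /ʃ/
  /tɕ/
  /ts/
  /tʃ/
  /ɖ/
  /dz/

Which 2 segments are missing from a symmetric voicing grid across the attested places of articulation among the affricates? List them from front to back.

/ʈʂ/, /dʑ/

Voiceless: /ts/ (alveolar), /tʃ/ (postalveolar), /tɕ/ (alveolo-palatal).
Voiced: /dz/ (alveolar), /dʒ/ (postalveolar), /ɖʐ/ (retroflex).
Gaps, from front to back: retroflex lacks voiceless (/ʈʂ/); alveolo-palatal lacks voiced (/dʑ/).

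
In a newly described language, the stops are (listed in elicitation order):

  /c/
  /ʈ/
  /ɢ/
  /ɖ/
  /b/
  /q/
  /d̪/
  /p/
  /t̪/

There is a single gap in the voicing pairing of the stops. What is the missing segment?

place of articulation  voiceless  voiced  
bilabial          p         b       
dental            t̪        d̪      
retroflex         ʈ         ɖ       
palatal           c         —       
uvular            q         ɢ       
The palatal row has no voiced member, so the gap is the voiced palatal stop /ɟ/.

/ɟ/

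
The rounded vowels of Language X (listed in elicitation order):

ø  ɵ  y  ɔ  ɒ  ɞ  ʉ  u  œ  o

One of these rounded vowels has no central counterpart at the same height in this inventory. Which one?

High: /y/ ~ /ʉ/ ~ /u/
High-mid: /ø/ ~ /ɵ/ ~ /o/
Low-mid: /œ/ ~ /ɞ/ ~ /ɔ/
Low: only /ɒ/ (back); no central partner.
So /ɒ/ is the unpaired segment.

/ɒ/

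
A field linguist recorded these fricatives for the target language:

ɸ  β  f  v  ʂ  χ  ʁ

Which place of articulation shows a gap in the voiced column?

retroflex

bilabial: voiceless /ɸ/, voiced /β/.
labiodental: voiceless /f/, voiced /v/.
retroflex: voiceless /ʂ/, voiced —.
uvular: voiceless /χ/, voiced /ʁ/.
Every place of articulation has a voiced member except retroflex, where /ʐ/ would be expected.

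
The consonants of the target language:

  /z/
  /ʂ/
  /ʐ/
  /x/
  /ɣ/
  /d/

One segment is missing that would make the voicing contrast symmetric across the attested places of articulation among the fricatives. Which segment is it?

/s/

Voiceless: /ʂ/ (retroflex), /x/ (velar).
Voiced: /z/ (alveolar), /ʐ/ (retroflex), /ɣ/ (velar).
The alveolar row has no voiceless member, so the gap is the voiceless alveolar fricative /s/.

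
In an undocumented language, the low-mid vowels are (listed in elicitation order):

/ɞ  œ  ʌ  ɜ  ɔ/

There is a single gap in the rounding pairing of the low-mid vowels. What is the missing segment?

backness          unrounded  rounded 
front             —         œ       
central           ɜ         ɞ       
back              ʌ         ɔ       
The front row has no unrounded member, so the gap is the front unrounded vowel /ɛ/.

/ɛ/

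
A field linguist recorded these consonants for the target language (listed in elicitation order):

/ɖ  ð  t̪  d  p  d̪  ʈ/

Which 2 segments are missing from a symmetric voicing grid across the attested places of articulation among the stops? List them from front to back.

/b/, /t/

Voiceless: /p/ (bilabial), /t̪/ (dental), /ʈ/ (retroflex).
Voiced: /d̪/ (dental), /d/ (alveolar), /ɖ/ (retroflex).
Gaps, from front to back: bilabial lacks voiced (/b/); alveolar lacks voiceless (/t/).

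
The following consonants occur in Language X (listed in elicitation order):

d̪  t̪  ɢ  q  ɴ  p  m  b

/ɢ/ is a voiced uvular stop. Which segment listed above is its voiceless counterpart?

The voiceless counterpart is a voiceless uvular stop — in this inventory, /q/.

/q/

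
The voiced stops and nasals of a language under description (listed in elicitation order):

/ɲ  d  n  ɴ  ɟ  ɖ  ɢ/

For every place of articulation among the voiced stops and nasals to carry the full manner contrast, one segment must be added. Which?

/ɳ/

alveolar: oral stop /d/, nasal /n/.
retroflex: oral stop /ɖ/, nasal —.
palatal: oral stop /ɟ/, nasal /ɲ/.
uvular: oral stop /ɢ/, nasal /ɴ/.
The retroflex row has no nasal member, so the gap is the retroflex nasal /ɳ/.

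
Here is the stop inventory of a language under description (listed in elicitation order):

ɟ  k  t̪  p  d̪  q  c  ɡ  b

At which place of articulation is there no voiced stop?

place of articulation  voiceless  voiced  
bilabial          p         b       
dental            t̪        d̪      
palatal           c         ɟ       
velar             k         ɡ       
uvular            q         —       
Every place of articulation has a voiced member except uvular, where /ɢ/ would be expected.

uvular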